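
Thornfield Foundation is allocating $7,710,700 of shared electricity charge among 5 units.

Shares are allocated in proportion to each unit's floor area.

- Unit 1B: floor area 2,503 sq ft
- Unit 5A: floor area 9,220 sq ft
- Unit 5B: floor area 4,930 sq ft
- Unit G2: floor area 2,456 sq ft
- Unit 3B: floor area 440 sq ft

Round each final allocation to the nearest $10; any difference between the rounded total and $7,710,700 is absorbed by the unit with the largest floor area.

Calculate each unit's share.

Unit 1B: $987,260 | Unit 5A: $3,636,630 | Unit 5B: $1,944,540 | Unit G2: $968,720 | Unit 3B: $173,550

Total floor area = 19,549.
Unrounded shares: Unit 1B 2,503/19,549 × $7,710,700 = 987,256.74; Unit 5A 9,220/19,549 × $7,710,700 = 3,636,638.91; Unit 5B 4,930/19,549 × $7,710,700 = 1,944,536.86; Unit G2 2,456/19,549 × $7,710,700 = 968,718.56; Unit 3B 440/19,549 × $7,710,700 = 173,548.93.
After rounding ($10): Unit 1B $987,260; Unit 5A $3,636,640; Unit 5B $1,944,540; Unit G2 $968,720; Unit 3B $173,550. Sum = $7,710,710.
Difference $7,710,700 − $7,710,710 = −$10 applied to largest floor area (Unit 5A): Unit 5A becomes $3,636,630.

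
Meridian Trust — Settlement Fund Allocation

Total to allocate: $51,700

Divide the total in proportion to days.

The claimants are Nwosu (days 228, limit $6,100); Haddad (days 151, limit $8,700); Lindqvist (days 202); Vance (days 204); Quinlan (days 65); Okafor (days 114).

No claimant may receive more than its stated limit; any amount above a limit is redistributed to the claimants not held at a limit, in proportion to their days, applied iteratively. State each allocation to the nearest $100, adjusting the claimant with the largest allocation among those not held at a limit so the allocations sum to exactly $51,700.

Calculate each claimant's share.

Nwosu: $6,100 · Haddad: $8,700 · Lindqvist: $12,700 · Vance: $12,900 · Quinlan: $4,100 · Okafor: $7,200

Total days = 964.
Unconstrained shares: Nwosu 12,227.80; Haddad 8,098.24; Lindqvist 10,833.40; Vance 10,940.66; Quinlan 3,486.00; Okafor 6,113.90.
Held at cap: Nwosu ($6,100); residual $45,600 reallocated over remaining days 736.
Held at cap: Haddad ($8,700); residual $36,900 reallocated over remaining days 585.
Redistributed shares: Lindqvist 12,741.54 → $12,700; Vance 12,867.69 → $12,900; Quinlan 4,100.00 → $4,100; Okafor 7,190.77 → $7,200.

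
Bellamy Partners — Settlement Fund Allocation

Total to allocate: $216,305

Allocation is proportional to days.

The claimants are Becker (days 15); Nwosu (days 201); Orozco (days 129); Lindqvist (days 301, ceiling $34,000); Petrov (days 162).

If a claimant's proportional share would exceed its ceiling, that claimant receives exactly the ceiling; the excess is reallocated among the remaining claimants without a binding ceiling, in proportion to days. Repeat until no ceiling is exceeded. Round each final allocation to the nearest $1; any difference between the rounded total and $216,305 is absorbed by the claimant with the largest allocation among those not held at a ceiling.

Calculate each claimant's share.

Becker: $5,394 · Nwosu: $72,275 · Orozco: $46,385 · Lindqvist: $34,000 · Petrov: $58,251

Combined days = 808.
Pro-rata shares before constraints: Becker 4,015.56; Nwosu 53,808.55; Orozco 34,533.84; Lindqvist 80,578.97; Petrov 43,368.08.
Capped: Lindqvist ($34,000); remaining pool $182,305 reallocated over remaining days 507.
Remaining shares: Becker 5,393.64 → $5,394; Nwosu 72,274.76 → $72,275; Orozco 46,385.30 → $46,385; Petrov 58,251.30 → $58,251.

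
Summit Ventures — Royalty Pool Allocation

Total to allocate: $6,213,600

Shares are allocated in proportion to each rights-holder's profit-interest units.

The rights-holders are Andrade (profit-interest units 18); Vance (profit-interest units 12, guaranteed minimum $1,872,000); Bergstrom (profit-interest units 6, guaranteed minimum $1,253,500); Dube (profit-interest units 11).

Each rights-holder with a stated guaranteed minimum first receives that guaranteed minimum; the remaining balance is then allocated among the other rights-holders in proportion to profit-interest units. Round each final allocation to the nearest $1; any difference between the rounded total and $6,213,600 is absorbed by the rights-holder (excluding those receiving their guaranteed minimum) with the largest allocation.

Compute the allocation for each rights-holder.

Andrade: $1,916,752; Vance: $1,872,000; Bergstrom: $1,253,500; Dube: $1,171,348

Fund the minimums — Vance $1,872,000; Bergstrom $1,253,500. Balance $3,088,100.
Balance split over remaining profit-interest units 29: Andrade 1,916,751.72 → $1,916,752; Dube 1,171,348.28 → $1,171,348.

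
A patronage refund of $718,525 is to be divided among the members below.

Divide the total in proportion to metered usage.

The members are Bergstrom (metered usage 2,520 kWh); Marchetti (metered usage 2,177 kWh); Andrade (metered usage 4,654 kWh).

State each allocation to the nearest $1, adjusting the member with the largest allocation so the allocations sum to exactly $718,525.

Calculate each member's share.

Combined metered usage = 9,351.
Raw shares: Bergstrom 2,520/9,351 × $718,525 = 193,635.23; Marchetti 2,177/9,351 × $718,525 = 167,279.32; Andrade 4,654/9,351 × $718,525 = 357,610.45.
After rounding ($1): Bergstrom $193,635; Marchetti $167,279; Andrade $357,610. Sum = $718,524.
Difference $718,525 − $718,524 = +$1 applied to largest allocation (Andrade): Andrade becomes $357,611.

Bergstrom: $193,635 · Marchetti: $167,279 · Andrade: $357,611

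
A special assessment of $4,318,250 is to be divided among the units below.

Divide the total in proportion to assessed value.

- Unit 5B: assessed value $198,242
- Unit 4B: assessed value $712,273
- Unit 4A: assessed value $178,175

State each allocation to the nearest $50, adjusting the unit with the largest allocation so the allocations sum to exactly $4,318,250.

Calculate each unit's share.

Sum of assessed value: 1,088,690.
Raw shares: Unit 5B 198,242/1,088,690 × $4,318,250 = 786,319.81; Unit 4B 712,273/1,088,690 × $4,318,250 = 2,825,205.41; Unit 4A 178,175/1,088,690 × $4,318,250 = 706,724.77.
After rounding ($50): Unit 5B $786,300; Unit 4B $2,825,200; Unit 4A $706,700. Sum = $4,318,200.
Difference $4,318,250 − $4,318,200 = +$50 applied to largest allocation (Unit 4B): Unit 4B becomes $2,825,250.

Unit 5B: $786,300 · Unit 4B: $2,825,250 · Unit 4A: $706,700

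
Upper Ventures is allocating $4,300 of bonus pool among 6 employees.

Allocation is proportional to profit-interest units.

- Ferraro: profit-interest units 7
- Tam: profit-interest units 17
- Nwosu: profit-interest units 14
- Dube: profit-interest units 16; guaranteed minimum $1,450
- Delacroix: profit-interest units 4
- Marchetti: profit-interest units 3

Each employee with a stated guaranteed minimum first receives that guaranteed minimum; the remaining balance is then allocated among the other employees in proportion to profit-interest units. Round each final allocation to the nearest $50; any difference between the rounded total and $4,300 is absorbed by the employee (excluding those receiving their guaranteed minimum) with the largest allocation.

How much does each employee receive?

Ferraro: $450 · Tam: $1,050 · Nwosu: $900 · Dube: $1,450 · Delacroix: $250 · Marchetti: $200

Minimums first: Dube $1,450. Residual $2,850.
Residual split over remaining profit-interest units 45: Ferraro 443.33 → $450; Tam 1,076.67 → $1,100; Nwosu 886.67 → $900; Delacroix 253.33 → $250; Marchetti 190.00 → $200.
Rounding difference −$50 applied to Tam → $1,050.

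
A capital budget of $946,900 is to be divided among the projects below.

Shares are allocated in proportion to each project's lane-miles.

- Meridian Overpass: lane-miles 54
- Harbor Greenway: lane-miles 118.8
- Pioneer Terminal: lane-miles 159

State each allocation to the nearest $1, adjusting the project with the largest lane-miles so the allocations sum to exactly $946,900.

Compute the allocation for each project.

Total lane-miles = 331.8.
Unrounded shares: Meridian Overpass 54/331.8 × $946,900 = 154,106.69; Harbor Greenway 118.8/331.8 × $946,900 = 339,034.72; Pioneer Terminal 159/331.8 × $946,900 = 453,758.59.
Rounded to nearest $1: Meridian Overpass $154,107; Harbor Greenway $339,035; Pioneer Terminal $453,759. Sum = $946,901.
Difference $946,900 − $946,901 = −$1 applied to largest lane-miles (Pioneer Terminal): Pioneer Terminal becomes $453,758.

Meridian Overpass: $154,107; Harbor Greenway: $339,035; Pioneer Terminal: $453,758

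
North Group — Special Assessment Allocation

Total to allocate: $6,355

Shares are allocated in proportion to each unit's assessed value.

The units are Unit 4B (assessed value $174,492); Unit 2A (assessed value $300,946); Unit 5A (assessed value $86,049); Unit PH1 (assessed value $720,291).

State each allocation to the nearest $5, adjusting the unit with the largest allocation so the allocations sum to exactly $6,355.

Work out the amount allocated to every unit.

Sum of assessed value: 1,281,778.
Proportional shares: Unit 4B 174,492/1,281,778 × $6,355 = 865.12; Unit 2A 300,946/1,281,778 × $6,355 = 1,492.08; Unit 5A 86,049/1,281,778 × $6,355 = 426.63; Unit PH1 720,291/1,281,778 × $6,355 = 3,571.17.
Rounded to nearest $5: Unit 4B $865; Unit 2A $1,490; Unit 5A $425; Unit PH1 $3,570. Sum = $6,350.
Difference $6,355 − $6,350 = +$5 applied to largest allocation (Unit PH1): Unit PH1 becomes $3,575.

Unit 4B: $865 · Unit 2A: $1,490 · Unit 5A: $425 · Unit PH1: $3,575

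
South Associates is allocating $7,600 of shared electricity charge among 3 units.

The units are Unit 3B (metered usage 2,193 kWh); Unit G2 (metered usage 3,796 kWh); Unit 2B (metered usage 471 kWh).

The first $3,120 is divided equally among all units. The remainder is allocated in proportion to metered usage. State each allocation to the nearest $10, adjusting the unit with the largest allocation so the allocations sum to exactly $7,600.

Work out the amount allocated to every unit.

First tranche $3,120 split equally: $1,040 each.
Remainder $4,480 by metered usage (total 6,460): Unit 3B 1,520.84 → $1,520; Unit G2 2,632.52 → $2,630; Unit 2B 326.64 → $330.
Totals: Unit 3B $1,040 + $1,520 = $2,560; Unit G2 $1,040 + $2,630 = $3,670; Unit 2B $1,040 + $330 = $1,370.

Unit 3B: $2,560; Unit G2: $3,670; Unit 2B: $1,370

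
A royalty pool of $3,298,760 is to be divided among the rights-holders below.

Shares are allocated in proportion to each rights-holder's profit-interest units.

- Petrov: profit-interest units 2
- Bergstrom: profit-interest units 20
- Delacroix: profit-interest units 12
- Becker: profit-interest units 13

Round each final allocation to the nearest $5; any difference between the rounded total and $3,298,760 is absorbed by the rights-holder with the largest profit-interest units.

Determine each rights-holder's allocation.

Combined profit-interest units = 47.
Proportional shares: Petrov 2/47 × $3,298,760 = 140,372.77; Bergstrom 20/47 × $3,298,760 = 1,403,727.66; Delacroix 12/47 × $3,298,760 = 842,236.60; Becker 13/47 × $3,298,760 = 912,422.98.
After rounding ($5): Petrov $140,375; Bergstrom $1,403,730; Delacroix $842,235; Becker $912,425. Sum = $3,298,765.
Difference $3,298,760 − $3,298,765 = −$5 applied to largest profit-interest units (Bergstrom): Bergstrom becomes $1,403,725.

Petrov: $140,375 · Bergstrom: $1,403,725 · Delacroix: $842,235 · Becker: $912,425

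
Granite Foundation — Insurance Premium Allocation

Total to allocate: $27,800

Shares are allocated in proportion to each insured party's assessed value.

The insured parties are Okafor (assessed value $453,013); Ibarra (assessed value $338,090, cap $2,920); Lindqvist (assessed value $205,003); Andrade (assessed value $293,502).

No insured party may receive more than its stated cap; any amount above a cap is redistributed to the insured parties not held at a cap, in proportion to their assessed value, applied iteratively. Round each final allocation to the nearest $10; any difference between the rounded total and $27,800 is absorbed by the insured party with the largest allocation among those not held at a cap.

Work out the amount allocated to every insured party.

Assessed value total: 1,289,608.
Pro-rata shares before constraints: Okafor 9,765.57; Ibarra 7,288.19; Lindqvist 4,419.24; Andrade 6,327.00.
Capped: Ibarra ($2,920); remaining pool $24,880 reallocated over remaining assessed value 951,518.
Shares after redistribution: Okafor 11,845.24 → $11,850; Lindqvist 5,360.36 → $5,360; Andrade 7,674.40 → $7,670.

Okafor: $11,850 | Ibarra: $2,920 | Lindqvist: $5,360 | Andrade: $7,670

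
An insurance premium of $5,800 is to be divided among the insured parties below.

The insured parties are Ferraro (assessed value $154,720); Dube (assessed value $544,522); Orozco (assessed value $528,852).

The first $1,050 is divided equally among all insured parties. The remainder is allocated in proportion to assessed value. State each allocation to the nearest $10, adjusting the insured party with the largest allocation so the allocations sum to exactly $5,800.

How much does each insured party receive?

$1,050 shared equally gives $350 per insured party.
Remainder $4,750 by assessed value (total 1,228,094): Ferraro 598.42 → $600; Dube 2,106.09 → $2,110; Orozco 2,045.48 → $2,050.
Rounding difference −$10 on remainder applied to Dube.
Totals: Ferraro $350 + $600 = $950; Dube $350 + $2,100 = $2,450; Orozco $350 + $2,050 = $2,400.

Ferraro: $950 · Dube: $2,450 · Orozco: $2,400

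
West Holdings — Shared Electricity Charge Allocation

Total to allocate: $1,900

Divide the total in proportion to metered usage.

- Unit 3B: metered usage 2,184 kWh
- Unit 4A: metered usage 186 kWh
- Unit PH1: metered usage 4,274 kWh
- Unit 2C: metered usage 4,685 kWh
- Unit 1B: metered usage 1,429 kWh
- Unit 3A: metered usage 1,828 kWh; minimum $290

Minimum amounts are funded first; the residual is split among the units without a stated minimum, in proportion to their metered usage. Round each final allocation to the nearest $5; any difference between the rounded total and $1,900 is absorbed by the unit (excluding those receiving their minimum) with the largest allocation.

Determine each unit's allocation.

Unit 3B: $275 | Unit 4A: $25 | Unit PH1: $540 | Unit 2C: $590 | Unit 1B: $180 | Unit 3A: $290

Guaranteed amounts: Unit 3A $290. Residual $1,610.
Residual split over remaining metered usage 12,758: Unit 3B 275.61 → $275; Unit 4A 23.47 → $25; Unit PH1 539.36 → $540; Unit 2C 591.23 → $590; Unit 1B 180.33 → $180.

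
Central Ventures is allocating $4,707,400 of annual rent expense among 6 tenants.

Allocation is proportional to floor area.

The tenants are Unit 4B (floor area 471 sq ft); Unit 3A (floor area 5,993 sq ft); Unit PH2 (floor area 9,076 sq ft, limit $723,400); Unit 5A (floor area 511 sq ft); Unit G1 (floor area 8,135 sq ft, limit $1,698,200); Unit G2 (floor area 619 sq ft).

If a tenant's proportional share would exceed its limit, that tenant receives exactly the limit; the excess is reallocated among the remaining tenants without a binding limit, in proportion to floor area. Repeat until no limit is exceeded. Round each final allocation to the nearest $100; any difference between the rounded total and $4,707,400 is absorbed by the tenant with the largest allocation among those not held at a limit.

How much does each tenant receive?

Sum of floor area: 24,805.
Proportional shares (ignoring caps): Unit 4B 89,384.62; Unit 3A 1,137,329.09; Unit PH2 1,722,409.29; Unit 5A 96,975.67; Unit G1 1,543,829.83; Unit G2 117,471.50.
Capped: Unit PH2 ($723,400); remaining pool $3,984,000 reallocated over remaining floor area 15,729.
Capped: Unit G1 ($1,698,200); remaining pool $2,285,800 reallocated over remaining floor area 7,594.
Shares after redistribution: Unit 4B 141,771.37 → $141,800; Unit 3A 1,803,897.74 → $1,803,900; Unit 5A 153,811.40 → $153,800; Unit G2 186,319.49 → $186,300.

Unit 4B: $141,800; Unit 3A: $1,803,900; Unit PH2: $723,400; Unit 5A: $153,800; Unit G1: $1,698,200; Unit G2: $186,300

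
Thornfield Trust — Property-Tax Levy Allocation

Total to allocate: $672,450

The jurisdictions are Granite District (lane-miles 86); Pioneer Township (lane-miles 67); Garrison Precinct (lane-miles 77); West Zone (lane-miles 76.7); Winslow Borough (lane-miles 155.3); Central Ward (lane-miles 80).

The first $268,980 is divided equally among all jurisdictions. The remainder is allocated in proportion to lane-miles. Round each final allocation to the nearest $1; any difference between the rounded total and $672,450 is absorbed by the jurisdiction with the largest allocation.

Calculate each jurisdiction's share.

First tranche $268,980 split equally: $44,830 each.
Remainder $403,470 by lane-miles (total 542): Granite District 64,019.23 → $64,019; Pioneer Township 49,875.44 → $49,875; Garrison Precinct 57,319.54 → $57,320; West Zone 57,096.22 → $57,096; Winslow Borough 115,606.81 → $115,607; Central Ward 59,552.77 → $59,553.
Totals: Granite District $44,830 + $64,019 = $108,849; Pioneer Township $44,830 + $49,875 = $94,705; Garrison Precinct $44,830 + $57,320 = $102,150; West Zone $44,830 + $57,096 = $101,926; Winslow Borough $44,830 + $115,607 = $160,437; Central Ward $44,830 + $59,553 = $104,383.

Granite District: $108,849 · Pioneer Township: $94,705 · Garrison Precinct: $102,150 · West Zone: $101,926 · Winslow Borough: $160,437 · Central Ward: $104,383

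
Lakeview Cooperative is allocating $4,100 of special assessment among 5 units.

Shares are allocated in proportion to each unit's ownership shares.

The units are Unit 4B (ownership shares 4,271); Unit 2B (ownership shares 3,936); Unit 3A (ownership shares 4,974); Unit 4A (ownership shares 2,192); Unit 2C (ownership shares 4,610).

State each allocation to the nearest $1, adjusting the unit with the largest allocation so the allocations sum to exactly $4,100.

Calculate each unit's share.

Total ownership shares = 19,983.
Proportional shares: Unit 4B 4,271/19,983 × $4,100 = 876.30; Unit 2B 3,936/19,983 × $4,100 = 807.57; Unit 3A 4,974/19,983 × $4,100 = 1,020.54; Unit 4A 2,192/19,983 × $4,100 = 449.74; Unit 2C 4,610/19,983 × $4,100 = 945.85.
At nearest $1: Unit 4B $876; Unit 2B $808; Unit 3A $1,021; Unit 4A $450; Unit 2C $946. Sum = $4,101.
Difference $4,100 − $4,101 = −$1 applied to largest allocation (Unit 3A): Unit 3A becomes $1,020.

Unit 4B: $876; Unit 2B: $808; Unit 3A: $1,020; Unit 4A: $450; Unit 2C: $946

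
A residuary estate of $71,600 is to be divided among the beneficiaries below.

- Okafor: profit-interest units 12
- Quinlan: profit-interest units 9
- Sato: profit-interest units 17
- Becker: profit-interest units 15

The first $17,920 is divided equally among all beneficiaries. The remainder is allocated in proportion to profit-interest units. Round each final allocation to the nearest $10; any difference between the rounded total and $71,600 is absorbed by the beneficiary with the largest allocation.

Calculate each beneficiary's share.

Equal tier: $17,920 ÷ 4 = $4,480 apiece.
Remainder $53,680 by profit-interest units (total 53): Okafor 12,153.96 → $12,150; Quinlan 9,115.47 → $9,120; Sato 17,218.11 → $17,220; Becker 15,192.45 → $15,190.
Totals: Okafor $4,480 + $12,150 = $16,630; Quinlan $4,480 + $9,120 = $13,600; Sato $4,480 + $17,220 = $21,700; Becker $4,480 + $15,190 = $19,670.

Okafor: $16,630 · Quinlan: $13,600 · Sato: $21,700 · Becker: $19,670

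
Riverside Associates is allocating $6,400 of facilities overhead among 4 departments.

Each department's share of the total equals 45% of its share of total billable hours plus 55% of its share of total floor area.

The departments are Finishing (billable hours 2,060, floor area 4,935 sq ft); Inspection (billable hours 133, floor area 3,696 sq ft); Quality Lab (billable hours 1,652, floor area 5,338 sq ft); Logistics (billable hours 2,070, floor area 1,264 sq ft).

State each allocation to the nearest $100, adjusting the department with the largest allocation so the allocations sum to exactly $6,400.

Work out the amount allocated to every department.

Totals — billable hours 5,915, floor area 15,233.
Combined weights (45% billable hours + 55% floor area): Finishing 0.3349; Inspection 0.1436; Quality Lab 0.3184; Logistics 0.2031.
Raw shares: Finishing 2,143.38; Inspection 918.82; Quality Lab 2,037.85; Logistics 1,299.96.
Rounded to nearest $100: Finishing $2,100; Inspection $900; Quality Lab $2,000; Logistics $1,300. Sum = $6,300.
Difference $6,400 − $6,300 = +$100 applied to largest allocation (Finishing): Finishing becomes $2,200.

Finishing: $2,200; Inspection: $900; Quality Lab: $2,000; Logistics: $1,300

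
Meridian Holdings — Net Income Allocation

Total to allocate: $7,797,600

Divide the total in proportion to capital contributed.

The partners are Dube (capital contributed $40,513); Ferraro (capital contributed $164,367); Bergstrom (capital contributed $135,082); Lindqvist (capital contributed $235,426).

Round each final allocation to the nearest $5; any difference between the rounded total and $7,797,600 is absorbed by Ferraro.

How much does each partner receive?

Combined capital contributed = 575,388.
Proportional shares: Dube 40,513/575,388 × $7,797,600 = 549,028.08; Ferraro 164,367/575,388 × $7,797,600 = 2,227,484.97; Bergstrom 135,082/575,388 × $7,797,600 = 1,830,617.61; Lindqvist 235,426/575,388 × $7,797,600 = 3,190,469.35.
After rounding ($5): Dube $549,030; Ferraro $2,227,485; Bergstrom $1,830,620; Lindqvist $3,190,470. Sum = $7,797,605.
Difference $7,797,600 − $7,797,605 = −$5 applied to Ferraro: Ferraro becomes $2,227,480.

Dube: $549,030 · Ferraro: $2,227,480 · Bergstrom: $1,830,620 · Lindqvist: $3,190,470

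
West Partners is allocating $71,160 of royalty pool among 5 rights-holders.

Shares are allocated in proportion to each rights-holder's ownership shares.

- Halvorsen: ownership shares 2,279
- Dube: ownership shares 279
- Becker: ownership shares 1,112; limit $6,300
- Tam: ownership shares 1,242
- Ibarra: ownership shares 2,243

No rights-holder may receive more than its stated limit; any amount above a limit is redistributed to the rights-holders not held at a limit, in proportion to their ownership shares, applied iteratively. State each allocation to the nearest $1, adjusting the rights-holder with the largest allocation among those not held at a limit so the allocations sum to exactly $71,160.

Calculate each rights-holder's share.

Halvorsen: $24,461 | Dube: $2,995 | Becker: $6,300 | Tam: $13,330 | Ibarra: $24,074

Sum of ownership shares: 7,155.
Pro-rata shares before constraints: Halvorsen 22,665.78; Dube 2,774.79; Becker 11,059.39; Tam 12,352.30; Ibarra 22,307.74.
Capped: Becker ($6,300); balance $64,860 reallocated over remaining ownership shares 6,043.
Shares after redistribution: Halvorsen 24,460.69 → $24,461; Dube 2,994.53 → $2,995; Tam 13,330.48 → $13,330; Ibarra 24,074.30 → $24,074.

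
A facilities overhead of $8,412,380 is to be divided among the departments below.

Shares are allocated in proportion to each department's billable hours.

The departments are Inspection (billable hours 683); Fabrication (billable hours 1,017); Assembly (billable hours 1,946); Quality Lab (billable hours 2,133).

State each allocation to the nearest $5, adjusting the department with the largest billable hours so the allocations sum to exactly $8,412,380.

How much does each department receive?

Inspection: $994,230; Fabrication: $1,480,425; Assembly: $2,832,755; Quality Lab: $3,104,970

Total billable hours = 5,779.
Raw shares: Inspection 683/5,779 × $8,412,380 = 994,230.06; Fabrication 1,017/5,779 × $8,412,380 = 1,480,427.49; Assembly 1,946/5,779 × $8,412,380 = 2,832,755.06; Quality Lab 2,133/5,779 × $8,412,380 = 3,104,967.39.
At nearest $5: Inspection $994,230; Fabrication $1,480,425; Assembly $2,832,755; Quality Lab $3,104,965. Sum = $8,412,375.
Difference $8,412,380 − $8,412,375 = +$5 applied to largest billable hours (Quality Lab): Quality Lab becomes $3,104,970.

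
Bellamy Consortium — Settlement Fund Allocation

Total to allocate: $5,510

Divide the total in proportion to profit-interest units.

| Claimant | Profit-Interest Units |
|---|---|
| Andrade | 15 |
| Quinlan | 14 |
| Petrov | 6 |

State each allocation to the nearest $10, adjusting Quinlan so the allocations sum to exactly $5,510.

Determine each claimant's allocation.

Andrade: $2,360; Quinlan: $2,210; Petrov: $940

Combined profit-interest units = 35.
Proportional shares: Andrade 15/35 × $5,510 = 2,361.43; Quinlan 14/35 × $5,510 = 2,204.00; Petrov 6/35 × $5,510 = 944.57.
After rounding ($10): Andrade $2,360; Quinlan $2,200; Petrov $940. Sum = $5,500.
Difference $5,510 − $5,500 = +$10 applied to Quinlan: Quinlan becomes $2,210.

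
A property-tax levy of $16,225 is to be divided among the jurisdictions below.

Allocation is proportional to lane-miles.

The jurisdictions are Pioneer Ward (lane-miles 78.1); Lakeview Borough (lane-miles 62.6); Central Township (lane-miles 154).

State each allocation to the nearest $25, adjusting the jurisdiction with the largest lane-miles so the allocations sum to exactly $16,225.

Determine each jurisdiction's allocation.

Pioneer Ward: $4,300; Lakeview Borough: $3,450; Central Township: $8,475

Total lane-miles = 78.1 + 62.6 + 154 = 294.7.
Unrounded shares: Pioneer Ward 4,299.87; Lakeview Borough 3,446.50; Central Township 8,478.62.
After rounding ($25): Pioneer Ward $4,300; Lakeview Borough $3,450; Central Township $8,475. Sum = $16,225.
No rounding difference to absorb.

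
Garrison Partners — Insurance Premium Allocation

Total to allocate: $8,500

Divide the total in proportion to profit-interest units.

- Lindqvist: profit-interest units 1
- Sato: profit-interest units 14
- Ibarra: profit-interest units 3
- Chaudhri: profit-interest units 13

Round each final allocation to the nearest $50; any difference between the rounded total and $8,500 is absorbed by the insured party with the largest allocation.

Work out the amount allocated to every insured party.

Combined profit-interest units = 31.
Unrounded shares: Lindqvist 1/31 × $8,500 = 274.19; Sato 14/31 × $8,500 = 3,838.71; Ibarra 3/31 × $8,500 = 822.58; Chaudhri 13/31 × $8,500 = 3,564.52.
At nearest $50: Lindqvist $250; Sato $3,850; Ibarra $800; Chaudhri $3,550. Sum = $8,450.
Difference $8,500 − $8,450 = +$50 applied to largest allocation (Sato): Sato becomes $3,900.

Lindqvist: $250 · Sato: $3,900 · Ibarra: $800 · Chaudhri: $3,550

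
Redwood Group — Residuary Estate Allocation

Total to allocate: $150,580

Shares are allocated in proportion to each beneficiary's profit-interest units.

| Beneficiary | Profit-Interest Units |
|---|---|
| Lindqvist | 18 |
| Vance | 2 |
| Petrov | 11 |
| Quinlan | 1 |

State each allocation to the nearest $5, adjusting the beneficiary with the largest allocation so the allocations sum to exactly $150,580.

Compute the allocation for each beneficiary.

Total profit-interest units = 32.
Raw shares: Lindqvist 18/32 × $150,580 = 84,701.25; Vance 2/32 × $150,580 = 9,411.25; Petrov 11/32 × $150,580 = 51,761.88; Quinlan 1/32 × $150,580 = 4,705.62.
After rounding ($5): Lindqvist $84,700; Vance $9,410; Petrov $51,760; Quinlan $4,705. Sum = $150,575.
Difference $150,580 − $150,575 = +$5 applied to largest allocation (Lindqvist): Lindqvist becomes $84,705.

Lindqvist: $84,705 | Vance: $9,410 | Petrov: $51,760 | Quinlan: $4,705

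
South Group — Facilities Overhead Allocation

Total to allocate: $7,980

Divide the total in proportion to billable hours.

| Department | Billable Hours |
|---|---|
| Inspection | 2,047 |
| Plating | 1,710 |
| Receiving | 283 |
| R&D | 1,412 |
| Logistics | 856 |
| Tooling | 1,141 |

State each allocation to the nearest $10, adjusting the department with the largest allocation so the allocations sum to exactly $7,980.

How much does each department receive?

Inspection: $2,200; Plating: $1,830; Receiving: $300; R&D: $1,510; Logistics: $920; Tooling: $1,220

Billable hours total: 7,449.
Raw shares: Inspection 2,047/7,449 × $7,980 = 2,192.92; Plating 1,710/7,449 × $7,980 = 1,831.90; Receiving 283/7,449 × $7,980 = 303.17; R&D 1,412/7,449 × $7,980 = 1,512.65; Logistics 856/7,449 × $7,980 = 917.02; Tooling 1,141/7,449 × $7,980 = 1,222.34.
At nearest $10: Inspection $2,190; Plating $1,830; Receiving $300; R&D $1,510; Logistics $920; Tooling $1,220. Sum = $7,970.
Difference $7,980 − $7,970 = +$10 applied to largest allocation (Inspection): Inspection becomes $2,200.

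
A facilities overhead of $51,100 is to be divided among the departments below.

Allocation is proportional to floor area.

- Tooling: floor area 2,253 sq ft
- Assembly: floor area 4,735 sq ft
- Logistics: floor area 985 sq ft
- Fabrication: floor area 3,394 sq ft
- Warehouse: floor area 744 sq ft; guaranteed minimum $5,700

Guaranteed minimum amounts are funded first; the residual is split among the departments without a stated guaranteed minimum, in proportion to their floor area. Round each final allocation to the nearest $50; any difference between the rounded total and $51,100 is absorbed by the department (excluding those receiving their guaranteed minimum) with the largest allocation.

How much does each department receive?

Tooling: $9,000 · Assembly: $18,900 · Logistics: $3,950 · Fabrication: $13,550 · Warehouse: $5,700

Fund the minimums — Warehouse $5,700. Balance $45,400.
Balance split over remaining floor area 11,367: Tooling 8,998.52 → $9,000; Assembly 18,911.67 → $18,900; Logistics 3,934.11 → $3,950; Fabrication 13,555.70 → $13,550.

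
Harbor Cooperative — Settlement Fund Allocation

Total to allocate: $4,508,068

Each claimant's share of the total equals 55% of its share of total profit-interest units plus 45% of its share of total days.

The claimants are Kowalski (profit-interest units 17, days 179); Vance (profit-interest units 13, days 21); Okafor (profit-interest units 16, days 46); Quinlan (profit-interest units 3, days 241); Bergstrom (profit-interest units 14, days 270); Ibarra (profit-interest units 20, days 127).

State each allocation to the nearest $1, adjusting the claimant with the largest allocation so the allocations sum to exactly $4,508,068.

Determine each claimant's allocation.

Profit-interest units total 83; days total 884.
Composite weights (55% profit-interest units + 45% days): Kowalski 0.2038; Vance 0.0968; Okafor 0.1294; Quinlan 0.1426; Bergstrom 0.2302; Ibarra 0.1972.
Raw shares: Kowalski 918,611.32; Vance 436,537.07; Okafor 583,526.06; Quinlan 642,672.49; Bergstrom 1,037,822.73; Ibarra 888,898.33.
Rounded to nearest $1: Kowalski $918,611; Vance $436,537; Okafor $583,526; Quinlan $642,672; Bergstrom $1,037,823; Ibarra $888,898. Sum = $4,508,067.
Difference $4,508,068 − $4,508,067 = +$1 applied to largest allocation (Bergstrom): Bergstrom becomes $1,037,824.

Kowalski: $918,611; Vance: $436,537; Okafor: $583,526; Quinlan: $642,672; Bergstrom: $1,037,824; Ibarra: $888,898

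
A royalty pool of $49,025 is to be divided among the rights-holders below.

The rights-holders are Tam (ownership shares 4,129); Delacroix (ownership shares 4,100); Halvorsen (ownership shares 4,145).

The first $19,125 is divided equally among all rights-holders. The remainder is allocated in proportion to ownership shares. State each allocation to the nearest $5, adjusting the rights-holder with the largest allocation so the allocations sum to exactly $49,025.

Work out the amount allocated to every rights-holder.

Tam: $16,350 | Delacroix: $16,280 | Halvorsen: $16,395

Equal tier: $19,125 ÷ 3 = $6,375 apiece.
Remainder $29,900 by ownership shares (total 12,374): Tam 9,977.14 → $9,975; Delacroix 9,907.06 → $9,905; Halvorsen 10,015.80 → $10,015.
Rounding difference +$5 on remainder applied to Halvorsen.
Totals: Tam $6,375 + $9,975 = $16,350; Delacroix $6,375 + $9,905 = $16,280; Halvorsen $6,375 + $10,020 = $16,395.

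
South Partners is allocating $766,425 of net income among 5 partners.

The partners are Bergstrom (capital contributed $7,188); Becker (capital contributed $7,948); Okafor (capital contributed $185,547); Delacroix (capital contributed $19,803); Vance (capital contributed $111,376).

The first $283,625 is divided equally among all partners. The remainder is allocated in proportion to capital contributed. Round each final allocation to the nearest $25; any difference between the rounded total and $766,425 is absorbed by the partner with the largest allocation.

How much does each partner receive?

Bergstrom: $67,175; Becker: $68,300; Okafor: $326,675; Delacroix: $85,525; Vance: $218,750

Equal tier: $283,625 ÷ 5 = $56,725 apiece.
Remainder $482,800 by capital contributed (total 331,862): Bergstrom 10,457.26 → $10,450; Becker 11,562.92 → $11,575; Okafor 269,937.78 → $269,950; Delacroix 28,809.83 → $28,800; Vance 162,032.21 → $162,025.
Totals: Bergstrom $56,725 + $10,450 = $67,175; Becker $56,725 + $11,575 = $68,300; Okafor $56,725 + $269,950 = $326,675; Delacroix $56,725 + $28,800 = $85,525; Vance $56,725 + $162,025 = $218,750.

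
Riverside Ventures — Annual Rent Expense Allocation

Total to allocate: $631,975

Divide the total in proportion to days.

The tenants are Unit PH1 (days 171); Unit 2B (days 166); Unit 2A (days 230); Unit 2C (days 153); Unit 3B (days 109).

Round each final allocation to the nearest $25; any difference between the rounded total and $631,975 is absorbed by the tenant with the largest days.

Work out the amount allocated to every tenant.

Sum of days: 829.
Pro-rata amounts: Unit PH1 171/829 × $631,975 = 130,359.14; Unit 2B 166/829 × $631,975 = 126,547.47; Unit 2A 230/829 × $631,975 = 175,336.85; Unit 2C 153/829 × $631,975 = 116,637.12; Unit 3B 109/829 × $631,975 = 83,094.42.
After rounding ($25): Unit PH1 $130,350; Unit 2B $126,550; Unit 2A $175,325; Unit 2C $116,625; Unit 3B $83,100. Sum = $631,950.
Difference $631,975 − $631,950 = +$25 applied to largest days (Unit 2A): Unit 2A becomes $175,350.

Unit PH1: $130,350 | Unit 2B: $126,550 | Unit 2A: $175,350 | Unit 2C: $116,625 | Unit 3B: $83,100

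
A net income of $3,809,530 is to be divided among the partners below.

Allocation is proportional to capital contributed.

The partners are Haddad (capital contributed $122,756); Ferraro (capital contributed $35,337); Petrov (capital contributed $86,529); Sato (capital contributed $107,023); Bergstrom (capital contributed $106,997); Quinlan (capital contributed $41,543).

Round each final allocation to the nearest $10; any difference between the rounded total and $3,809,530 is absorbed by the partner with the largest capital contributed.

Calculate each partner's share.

Haddad: $934,930 | Ferraro: $269,140 | Petrov: $659,030 | Sato: $815,110 | Bergstrom: $814,920 | Quinlan: $316,400

Combined capital contributed = 122,756 + 35,337 + 86,529 + 107,023 + 106,997 + 41,543 = 500,185.
Pro-rata amounts: Haddad 934,939.40; Ferraro 269,135.14; Petrov 659,025.80; Sato 815,113.07; Bergstrom 814,915.04; Quinlan 316,401.54.
At nearest $10: Haddad $934,940; Ferraro $269,140; Petrov $659,030; Sato $815,110; Bergstrom $814,920; Quinlan $316,400. Sum = $3,809,540.
Difference $3,809,530 − $3,809,540 = −$10 applied to largest capital contributed (Haddad): Haddad becomes $934,930.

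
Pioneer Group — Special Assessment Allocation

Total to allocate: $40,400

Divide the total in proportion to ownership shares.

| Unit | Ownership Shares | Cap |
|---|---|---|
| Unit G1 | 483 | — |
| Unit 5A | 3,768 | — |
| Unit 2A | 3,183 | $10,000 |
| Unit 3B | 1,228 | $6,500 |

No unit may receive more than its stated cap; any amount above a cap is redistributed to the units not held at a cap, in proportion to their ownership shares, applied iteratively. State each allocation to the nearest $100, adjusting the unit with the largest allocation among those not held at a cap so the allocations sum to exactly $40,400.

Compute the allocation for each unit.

Combined ownership shares = 8,662.
Unconstrained shares: Unit G1 2,252.74; Unit 5A 17,574.14; Unit 2A 14,845.67; Unit 3B 5,727.45.
Capped: Unit 2A ($10,000); balance $30,400 reallocated over remaining ownership shares 5,479.
Capped: Unit 3B ($6,500); balance $23,900 reallocated over remaining ownership shares 4,251.
Remaining shares: Unit G1 2,715.53 → $2,700; Unit 5A 21,184.47 → $21,200.

Unit G1: $2,700; Unit 5A: $21,200; Unit 2A: $10,000; Unit 3B: $6,500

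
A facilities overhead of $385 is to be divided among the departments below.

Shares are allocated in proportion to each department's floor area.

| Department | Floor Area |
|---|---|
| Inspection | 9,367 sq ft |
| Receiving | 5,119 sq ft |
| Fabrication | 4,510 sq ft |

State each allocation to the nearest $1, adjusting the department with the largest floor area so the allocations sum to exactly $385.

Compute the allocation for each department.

Inspection: $190; Receiving: $104; Fabrication: $91

Total floor area = 9,367 + 5,119 + 4,510 = 18,996.
Raw shares: Inspection 189.84; Receiving 103.75; Fabrication 91.41.
After rounding ($1): Inspection $190; Receiving $104; Fabrication $91. Sum = $385.
Sum already equals the total — no adjustment.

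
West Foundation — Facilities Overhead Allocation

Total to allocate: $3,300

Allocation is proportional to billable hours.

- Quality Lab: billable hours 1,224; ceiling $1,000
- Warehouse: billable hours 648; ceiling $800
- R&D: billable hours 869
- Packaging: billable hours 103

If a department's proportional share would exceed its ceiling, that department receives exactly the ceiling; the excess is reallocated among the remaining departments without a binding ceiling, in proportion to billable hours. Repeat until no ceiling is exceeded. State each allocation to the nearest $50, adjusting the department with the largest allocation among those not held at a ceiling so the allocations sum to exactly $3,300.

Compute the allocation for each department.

Billable hours total: 2,844.
Proportional shares (ignoring caps): Quality Lab 1,420.25; Warehouse 751.90; R&D 1,008.33; Packaging 119.51.
Capped: Quality Lab ($1,000); residual $2,300 reallocated over remaining billable hours 1,620.
Capped: Warehouse ($800); residual $1,500 reallocated over remaining billable hours 972.
Redistributed shares: R&D 1,341.05 → $1,350; Packaging 158.95 → $150.

Quality Lab: $1,000 | Warehouse: $800 | R&D: $1,350 | Packaging: $150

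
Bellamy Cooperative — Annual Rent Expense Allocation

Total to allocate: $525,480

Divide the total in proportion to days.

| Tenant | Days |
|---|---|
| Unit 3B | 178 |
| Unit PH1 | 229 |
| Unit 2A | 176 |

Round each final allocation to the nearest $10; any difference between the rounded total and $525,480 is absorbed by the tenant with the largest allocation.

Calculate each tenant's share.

Unit 3B: $160,440 · Unit PH1: $206,400 · Unit 2A: $158,640

Combined days = 583.
Raw shares: Unit 3B 178/583 × $525,480 = 160,438.15; Unit PH1 229/583 × $525,480 = 206,406.38; Unit 2A 176/583 × $525,480 = 158,635.47.
After rounding ($10): Unit 3B $160,440; Unit PH1 $206,410; Unit 2A $158,640. Sum = $525,490.
Difference $525,480 − $525,490 = −$10 applied to largest allocation (Unit PH1): Unit PH1 becomes $206,400.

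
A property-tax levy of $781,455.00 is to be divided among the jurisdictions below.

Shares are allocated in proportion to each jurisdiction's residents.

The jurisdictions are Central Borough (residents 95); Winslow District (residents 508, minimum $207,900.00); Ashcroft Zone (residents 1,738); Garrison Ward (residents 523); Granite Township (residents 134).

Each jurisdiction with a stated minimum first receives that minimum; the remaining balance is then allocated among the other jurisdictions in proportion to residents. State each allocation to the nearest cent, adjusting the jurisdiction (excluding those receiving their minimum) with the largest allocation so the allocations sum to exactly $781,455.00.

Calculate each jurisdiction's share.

Guaranteed amounts: Winslow District $207,900.00. Remaining pool $573,555.00.
Remaining pool split over remaining residents 2,490: Central Borough 21,882.6205 → $21,882.62; Ashcroft Zone 400,336.7831 → $400,336.78; Garrison Ward 120,469.5843 → $120,469.58; Granite Township 30,866.0120 → $30,866.01.
Rounding difference +$0.01 applied to Ashcroft Zone → $400,336.79.

Central Borough: $21,882.62; Winslow District: $207,900.00; Ashcroft Zone: $400,336.79; Garrison Ward: $120,469.58; Granite Township: $30,866.01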